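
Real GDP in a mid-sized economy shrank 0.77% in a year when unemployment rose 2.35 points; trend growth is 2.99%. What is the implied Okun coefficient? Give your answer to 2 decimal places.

β ≈ 1.60

Growth form: g_Y = g_Y* - β × Δu, so β = (g_Y* - g_Y)/Δu.
β = (2.99 + 0.77)/2.35 = 3.76/2.35 = 1.60.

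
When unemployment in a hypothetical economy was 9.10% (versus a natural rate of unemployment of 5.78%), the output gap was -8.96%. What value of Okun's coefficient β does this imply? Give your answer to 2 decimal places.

β ≈ 2.70

Okun's law: output gap = -β × (u - u*).
-8.96 = -β × (9.1 - 5.78) = -β × 3.32, so β = 8.96/3.32 = 2.70.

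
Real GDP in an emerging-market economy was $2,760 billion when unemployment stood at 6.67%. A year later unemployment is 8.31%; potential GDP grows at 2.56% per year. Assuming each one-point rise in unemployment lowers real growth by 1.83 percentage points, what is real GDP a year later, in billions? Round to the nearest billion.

Δu = 8.31 - 6.67 = 1.64 points.
Okun's law (growth form): g_Y = g_Y* - β × Δu = 2.56 - 1.83 × (1.64) = 2.56 - 3.0012 = -0.4412%.
Real GDP in the next year = 2760 × (1 - 0.4412/100) = 2760 × 0.995588 ≈ 2748 billion.

$2,748 billion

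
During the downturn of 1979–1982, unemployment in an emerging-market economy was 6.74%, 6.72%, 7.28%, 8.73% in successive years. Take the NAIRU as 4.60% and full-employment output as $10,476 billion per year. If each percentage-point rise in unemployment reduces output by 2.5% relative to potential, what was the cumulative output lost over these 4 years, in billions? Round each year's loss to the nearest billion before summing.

Year 1979: gap = -2.5 × (6.74 - 4.6) = -5.35%, loss ≈ 10476 × 5.35/100 ≈ 560.
Year 1980: gap = -2.5 × (6.72 - 4.6) = -5.3%, loss ≈ 10476 × 5.3/100 ≈ 555.
Year 1981: gap = -2.5 × (7.28 - 4.6) = -6.7%, loss ≈ 10476 × 6.7/100 ≈ 702.
Year 1982: gap = -2.5 × (8.73 - 4.6) = -10.325%, loss ≈ 10476 × 10.325/100 ≈ 1082.
Total lost output = 560 + 555 + 702 + 1082 = 2899 billion.

$2,899 billion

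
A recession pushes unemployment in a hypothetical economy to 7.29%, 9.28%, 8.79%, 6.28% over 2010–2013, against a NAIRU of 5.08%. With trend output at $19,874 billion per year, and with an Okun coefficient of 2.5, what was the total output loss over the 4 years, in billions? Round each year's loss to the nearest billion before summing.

$5,624 billion

Year 2010: gap = -2.5 × (7.29 - 5.08) = -5.525%, loss ≈ 19874 × 5.525/100 ≈ 1098.
Year 2011: gap = -2.5 × (9.28 - 5.08) = -10.5%, loss ≈ 19874 × 10.5/100 ≈ 2087.
Year 2012: gap = -2.5 × (8.79 - 5.08) = -9.275%, loss ≈ 19874 × 9.275/100 ≈ 1843.
Year 2013: gap = -2.5 × (6.28 - 5.08) = -3%, loss ≈ 19874 × 3/100 ≈ 596.
Total lost output = 1098 + 2087 + 1843 + 596 = 5624 billion.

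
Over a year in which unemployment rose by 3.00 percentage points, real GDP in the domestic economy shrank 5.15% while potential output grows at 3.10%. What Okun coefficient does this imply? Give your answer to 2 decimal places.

Growth form: g_Y = g_Y* - β × Δu, so β = (g_Y* - g_Y)/Δu.
β = (3.1 + 5.15)/3.00 = 8.25/3.00 = 2.75.

β ≈ 2.75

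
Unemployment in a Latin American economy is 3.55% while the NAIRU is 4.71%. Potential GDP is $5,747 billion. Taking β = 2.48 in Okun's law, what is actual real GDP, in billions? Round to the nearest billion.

Unemployment gap = 3.55 - 4.71 = -1.16 points, so the output gap is -2.48 × (-1.16) = 2.8768%.
Actual GDP = 5747 × (1 + 2.8768/100) = 5747 × 1.028768 ≈ 5912 billion.

$5,912 billion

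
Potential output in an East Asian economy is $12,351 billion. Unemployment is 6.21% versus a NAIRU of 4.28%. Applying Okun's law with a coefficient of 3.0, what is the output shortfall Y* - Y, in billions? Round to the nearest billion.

$715 billion

Output gap = -3.0 × (6.21 - 4.28) = -3 × 1.93 = -5.79%.
Actual GDP ≈ 12351 × 0.9421 ≈ 11636 billion, so the shortfall is 12351 - 11636 = 715 billion.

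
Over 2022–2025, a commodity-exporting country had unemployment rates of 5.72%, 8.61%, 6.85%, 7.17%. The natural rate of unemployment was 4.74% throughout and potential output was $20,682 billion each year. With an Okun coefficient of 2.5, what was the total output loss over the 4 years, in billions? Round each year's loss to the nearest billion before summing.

Year 2022: gap = -2.5 × (5.72 - 4.74) = -2.45%, loss ≈ 20682 × 2.45/100 ≈ 507.
Year 2023: gap = -2.5 × (8.61 - 4.74) = -9.675%, loss ≈ 20682 × 9.675/100 ≈ 2001.
Year 2024: gap = -2.5 × (6.85 - 4.74) = -5.275%, loss ≈ 20682 × 5.275/100 ≈ 1091.
Year 2025: gap = -2.5 × (7.17 - 4.74) = -6.075%, loss ≈ 20682 × 6.075/100 ≈ 1256.
Total lost output = 507 + 2001 + 1091 + 1256 = 4855 billion.

$4,855 billion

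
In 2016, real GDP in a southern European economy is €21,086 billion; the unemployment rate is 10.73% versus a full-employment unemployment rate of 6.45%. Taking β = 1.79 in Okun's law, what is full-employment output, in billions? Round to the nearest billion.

€22,835 billion

Unemployment gap = 10.73 - 6.45 = 4.28 points, so output gap = -1.79 × 4.28 = -7.6612%.
Since Y = Y* × (1 + gap/100), Y* = 21086/0.923388 ≈ 22835 billion.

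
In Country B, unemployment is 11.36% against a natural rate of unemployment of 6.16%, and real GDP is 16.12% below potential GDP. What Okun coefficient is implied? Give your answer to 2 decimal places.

Okun's law: output gap = -β × (u - u*).
-16.12 = -β × (11.36 - 6.16) = -β × 5.2, so β = 16.12/5.2 = 3.10.

β ≈ 3.10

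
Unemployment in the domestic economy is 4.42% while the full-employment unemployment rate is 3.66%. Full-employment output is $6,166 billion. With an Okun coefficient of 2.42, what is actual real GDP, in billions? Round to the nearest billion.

Unemployment gap = 4.42 - 3.66 = 0.76 points, so the output gap is -2.42 × 0.76 = -1.8392%.
Actual GDP = 6166 × (1 - 1.8392/100) = 6166 × 0.981608 ≈ 6053 billion.

$6,053 billion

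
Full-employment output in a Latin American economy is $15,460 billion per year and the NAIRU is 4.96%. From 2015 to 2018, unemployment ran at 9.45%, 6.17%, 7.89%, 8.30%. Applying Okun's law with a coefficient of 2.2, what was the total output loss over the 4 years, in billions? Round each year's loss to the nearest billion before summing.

Year 2015: gap = -2.2 × (9.45 - 4.96) = -9.878%, loss ≈ 15460 × 9.878/100 ≈ 1527.
Year 2016: gap = -2.2 × (6.17 - 4.96) = -2.662%, loss ≈ 15460 × 2.662/100 ≈ 412.
Year 2017: gap = -2.2 × (7.89 - 4.96) = -6.446%, loss ≈ 15460 × 6.446/100 ≈ 997.
Year 2018: gap = -2.2 × (8.3 - 4.96) = -7.348%, loss ≈ 15460 × 7.348/100 ≈ 1136.
Total lost output = 1527 + 412 + 997 + 1136 = 4072 billion.

$4,072 billion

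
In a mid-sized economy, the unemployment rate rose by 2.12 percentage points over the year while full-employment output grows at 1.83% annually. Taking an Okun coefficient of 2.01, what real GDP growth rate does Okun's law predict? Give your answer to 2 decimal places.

Growth-rate Okun's law: g_Y = g_Y* - β × Δu.
g_Y = 1.83 - 2.01 × (2.12) = 1.83 - 4.2612 = -2.4312%, i.e. -2.43% to 2 d.p.

-2.43%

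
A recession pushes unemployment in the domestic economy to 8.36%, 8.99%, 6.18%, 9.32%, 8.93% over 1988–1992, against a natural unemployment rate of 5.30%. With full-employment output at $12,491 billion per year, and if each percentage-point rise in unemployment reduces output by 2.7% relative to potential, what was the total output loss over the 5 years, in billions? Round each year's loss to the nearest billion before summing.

Year 1988: gap = -2.7 × (8.36 - 5.3) = -8.262%, loss ≈ 12491 × 8.262/100 ≈ 1032.
Year 1989: gap = -2.7 × (8.99 - 5.3) = -9.963%, loss ≈ 12491 × 9.963/100 ≈ 1244.
Year 1990: gap = -2.7 × (6.18 - 5.3) = -2.376%, loss ≈ 12491 × 2.376/100 ≈ 297.
Year 1991: gap = -2.7 × (9.32 - 5.3) = -10.854%, loss ≈ 12491 × 10.854/100 ≈ 1356.
Year 1992: gap = -2.7 × (8.93 - 5.3) = -9.801%, loss ≈ 12491 × 9.801/100 ≈ 1224.
Total lost output = 1032 + 1244 + 297 + 1356 + 1224 = 5153 billion.

$5,153 billion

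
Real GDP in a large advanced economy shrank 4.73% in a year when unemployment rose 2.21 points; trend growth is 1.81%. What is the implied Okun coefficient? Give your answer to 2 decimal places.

β ≈ 2.96

Growth form: g_Y = g_Y* - β × Δu, so β = (g_Y* - g_Y)/Δu.
β = (1.81 + 4.73)/2.21 = 6.54/2.21 = 2.96.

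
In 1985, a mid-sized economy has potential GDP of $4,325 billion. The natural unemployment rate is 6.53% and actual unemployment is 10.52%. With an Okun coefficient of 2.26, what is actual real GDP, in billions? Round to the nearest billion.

Unemployment gap = 10.52 - 6.53 = 3.99 points, so the output gap is -2.26 × 3.99 = -9.0174%.
Actual GDP = 4325 × (1 - 9.0174/100) = 4325 × 0.909826 ≈ 3935 billion.

$3,935 billion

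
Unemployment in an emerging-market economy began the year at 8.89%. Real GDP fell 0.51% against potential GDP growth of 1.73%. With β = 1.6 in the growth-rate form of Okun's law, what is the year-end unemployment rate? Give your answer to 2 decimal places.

Growth-rate Okun's law: g_Y = g_Y* - β × Δu, so Δu = (g_Y* - g_Y)/β.
Δu = (1.73 + 0.51)/1.6 = 2.24/1.6 = 1.40 percentage points.
Year-end unemployment = 8.89 + 1.4 = 10.29%.

10.29%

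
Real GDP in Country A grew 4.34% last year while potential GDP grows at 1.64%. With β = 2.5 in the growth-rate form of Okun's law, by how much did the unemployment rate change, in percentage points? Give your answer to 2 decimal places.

-1.08 percentage points

Growth-rate Okun's law: g_Y = g_Y* - β × Δu, so Δu = (g_Y* - g_Y)/β.
Δu = (1.64 - 4.34)/2.5 = -2.7/2.5 = -1.08 percentage points.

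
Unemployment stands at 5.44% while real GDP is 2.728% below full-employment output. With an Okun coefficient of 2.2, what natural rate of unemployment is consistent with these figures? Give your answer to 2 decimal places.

From Okun's law, u - u* = -(output gap)/β = -(-2.728)/2.2 = 1.24 points.
So u* = 5.44 - 1.24 = 4.20%.

4.20%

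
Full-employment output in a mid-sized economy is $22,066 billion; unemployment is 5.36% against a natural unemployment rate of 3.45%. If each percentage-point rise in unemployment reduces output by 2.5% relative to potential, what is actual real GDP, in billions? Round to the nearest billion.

Unemployment gap = 5.36 - 3.45 = 1.91 points, so the output gap is -2.5 × 1.91 = -4.775%.
Actual GDP = 22066 × (1 - 4.775/100) = 22066 × 0.95225 ≈ 21012 billion.

$21,012 billion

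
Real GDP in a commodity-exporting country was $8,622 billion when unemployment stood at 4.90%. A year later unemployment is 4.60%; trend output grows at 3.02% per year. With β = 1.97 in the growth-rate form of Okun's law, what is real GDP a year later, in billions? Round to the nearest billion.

Δu = 4.6 - 4.9 = -0.3 points.
Okun's law (growth form): g_Y = g_Y* - β × Δu = 3.02 - 1.97 × (-0.30) = 3.02 + 0.591 = 3.611%.
Real GDP in the next year = 8622 × (1 + 3.611/100) = 8622 × 1.03611 ≈ 8933 billion.

$8,933 billion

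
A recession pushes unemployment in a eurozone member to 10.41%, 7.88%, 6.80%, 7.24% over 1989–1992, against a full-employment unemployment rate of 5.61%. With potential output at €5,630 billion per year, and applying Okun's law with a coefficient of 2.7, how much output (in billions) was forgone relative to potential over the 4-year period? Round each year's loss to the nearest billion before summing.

Year 1989: gap = -2.7 × (10.41 - 5.61) = -12.96%, loss ≈ 5630 × 12.96/100 ≈ 730.
Year 1990: gap = -2.7 × (7.88 - 5.61) = -6.129%, loss ≈ 5630 × 6.129/100 ≈ 345.
Year 1991: gap = -2.7 × (6.8 - 5.61) = -3.213%, loss ≈ 5630 × 3.213/100 ≈ 181.
Year 1992: gap = -2.7 × (7.24 - 5.61) = -4.401%, loss ≈ 5630 × 4.401/100 ≈ 248.
Total lost output = 730 + 345 + 181 + 248 = 1504 billion.

€1,504 billion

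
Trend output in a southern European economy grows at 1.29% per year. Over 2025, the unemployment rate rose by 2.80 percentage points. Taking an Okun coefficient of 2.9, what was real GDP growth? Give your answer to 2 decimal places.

Growth-rate Okun's law: g_Y = g_Y* - β × Δu.
g_Y = 1.29 - 2.9 × (2.80) = 1.29 - 8.12 = -6.83%, i.e. -6.83% to 2 d.p.

-6.83%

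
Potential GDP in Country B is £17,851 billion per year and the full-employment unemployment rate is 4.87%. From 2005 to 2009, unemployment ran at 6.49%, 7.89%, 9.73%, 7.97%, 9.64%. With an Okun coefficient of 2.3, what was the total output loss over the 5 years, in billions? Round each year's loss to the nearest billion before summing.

Year 2005: gap = -2.3 × (6.49 - 4.87) = -3.726%, loss ≈ 17851 × 3.726/100 ≈ 665.
Year 2006: gap = -2.3 × (7.89 - 4.87) = -6.946%, loss ≈ 17851 × 6.946/100 ≈ 1240.
Year 2007: gap = -2.3 × (9.73 - 4.87) = -11.178%, loss ≈ 17851 × 11.178/100 ≈ 1995.
Year 2008: gap = -2.3 × (7.97 - 4.87) = -7.13%, loss ≈ 17851 × 7.13/100 ≈ 1273.
Year 2009: gap = -2.3 × (9.64 - 4.87) = -10.971%, loss ≈ 17851 × 10.971/100 ≈ 1958.
Total lost output = 665 + 1240 + 1995 + 1273 + 1958 = 7131 billion.

£7,131 billion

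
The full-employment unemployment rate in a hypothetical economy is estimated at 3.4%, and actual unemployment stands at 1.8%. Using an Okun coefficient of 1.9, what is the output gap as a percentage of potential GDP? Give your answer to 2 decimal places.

The unemployment gap is 1.8 - 3.4 = -1.6 percentage points.
Okun's law gives an output gap of -1.9 × (-1.6) = 3.04%, i.e. 3.04% above potential.

3.04%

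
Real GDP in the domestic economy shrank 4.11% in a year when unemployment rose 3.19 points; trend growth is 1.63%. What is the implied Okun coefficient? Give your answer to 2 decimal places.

β ≈ 1.80

Growth form: g_Y = g_Y* - β × Δu, so β = (g_Y* - g_Y)/Δu.
β = (1.63 + 4.11)/3.19 = 5.74/3.19 = 1.80.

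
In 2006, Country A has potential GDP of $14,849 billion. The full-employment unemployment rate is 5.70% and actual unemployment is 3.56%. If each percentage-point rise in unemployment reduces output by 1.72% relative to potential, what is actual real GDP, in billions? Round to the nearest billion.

Unemployment gap = 3.56 - 5.7 = -2.14 points, so the output gap is -1.72 × (-2.14) = 3.6808%.
Actual GDP = 14849 × (1 + 3.6808/100) = 14849 × 1.036808 ≈ 15396 billion.

$15,396 billion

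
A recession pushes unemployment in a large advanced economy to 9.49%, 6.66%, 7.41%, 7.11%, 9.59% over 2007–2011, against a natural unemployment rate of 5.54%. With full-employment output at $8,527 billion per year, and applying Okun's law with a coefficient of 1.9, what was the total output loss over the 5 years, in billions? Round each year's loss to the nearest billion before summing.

Year 2007: gap = -1.9 × (9.49 - 5.54) = -7.505%, loss ≈ 8527 × 7.505/100 ≈ 640.
Year 2008: gap = -1.9 × (6.66 - 5.54) = -2.128%, loss ≈ 8527 × 2.128/100 ≈ 181.
Year 2009: gap = -1.9 × (7.41 - 5.54) = -3.553%, loss ≈ 8527 × 3.553/100 ≈ 303.
Year 2010: gap = -1.9 × (7.11 - 5.54) = -2.983%, loss ≈ 8527 × 2.983/100 ≈ 254.
Year 2011: gap = -1.9 × (9.59 - 5.54) = -7.695%, loss ≈ 8527 × 7.695/100 ≈ 656.
Total lost output = 640 + 181 + 303 + 254 + 656 = 2034 billion.

$2,034 billion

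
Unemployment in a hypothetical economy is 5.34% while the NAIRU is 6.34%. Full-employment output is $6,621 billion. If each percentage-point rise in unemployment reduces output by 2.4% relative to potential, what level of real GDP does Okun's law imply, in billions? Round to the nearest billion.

Unemployment gap = 5.34 - 6.34 = -1 point, so the output gap is -2.4 × (-1) = 2.4%.
Actual GDP = 6621 × (1 + 2.4/100) = 6621 × 1.024 ≈ 6780 billion.

$6,780 billion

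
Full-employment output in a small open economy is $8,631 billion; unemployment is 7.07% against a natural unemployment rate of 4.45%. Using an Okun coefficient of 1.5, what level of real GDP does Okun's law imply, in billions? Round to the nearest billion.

$8,292 billion

Unemployment gap = 7.07 - 4.45 = 2.62 points, so the output gap is -1.5 × 2.62 = -3.93%.
Actual GDP = 8631 × (1 - 3.93/100) = 8631 × 0.9607 ≈ 8292 billion.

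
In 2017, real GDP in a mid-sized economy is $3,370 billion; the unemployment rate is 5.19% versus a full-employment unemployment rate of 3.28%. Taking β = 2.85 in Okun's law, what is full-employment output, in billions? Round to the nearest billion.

$3,564 billion

Unemployment gap = 5.19 - 3.28 = 1.91 points, so output gap = -2.85 × 1.91 = -5.4435%.
Since Y = Y* × (1 + gap/100), Y* = 3370/0.945565 ≈ 3564 billion.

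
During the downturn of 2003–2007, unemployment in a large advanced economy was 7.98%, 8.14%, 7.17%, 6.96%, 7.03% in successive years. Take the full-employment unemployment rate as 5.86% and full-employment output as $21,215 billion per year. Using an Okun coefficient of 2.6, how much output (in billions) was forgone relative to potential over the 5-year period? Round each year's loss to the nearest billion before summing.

$4,402 billion

Year 2003: gap = -2.6 × (7.98 - 5.86) = -5.512%, loss ≈ 21215 × 5.512/100 ≈ 1169.
Year 2004: gap = -2.6 × (8.14 - 5.86) = -5.928%, loss ≈ 21215 × 5.928/100 ≈ 1258.
Year 2005: gap = -2.6 × (7.17 - 5.86) = -3.406%, loss ≈ 21215 × 3.406/100 ≈ 723.
Year 2006: gap = -2.6 × (6.96 - 5.86) = -2.86%, loss ≈ 21215 × 2.86/100 ≈ 607.
Year 2007: gap = -2.6 × (7.03 - 5.86) = -3.042%, loss ≈ 21215 × 3.042/100 ≈ 645.
Total lost output = 1169 + 1258 + 723 + 607 + 645 = 4402 billion.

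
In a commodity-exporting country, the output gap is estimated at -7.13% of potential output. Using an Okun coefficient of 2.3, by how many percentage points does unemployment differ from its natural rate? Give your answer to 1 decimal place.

3.1 percentage points

Okun's law: output gap = -β × (u - u*), so u - u* = -(output gap)/β.
u - u* = -(-7.13)/2.3 = 3.1 percentage points.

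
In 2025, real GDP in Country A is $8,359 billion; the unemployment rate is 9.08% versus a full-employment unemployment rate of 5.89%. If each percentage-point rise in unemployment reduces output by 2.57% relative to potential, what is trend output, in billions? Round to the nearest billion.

Unemployment gap = 9.08 - 5.89 = 3.19 points, so output gap = -2.57 × 3.19 = -8.1983%.
Since Y = Y* × (1 + gap/100), Y* = 8359/0.918017 ≈ 9105 billion.

$9,105 billion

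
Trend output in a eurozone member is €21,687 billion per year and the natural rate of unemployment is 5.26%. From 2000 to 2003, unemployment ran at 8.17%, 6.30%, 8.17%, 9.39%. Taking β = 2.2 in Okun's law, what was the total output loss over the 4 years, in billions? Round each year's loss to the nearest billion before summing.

€5,242 billion

Year 2000: gap = -2.2 × (8.17 - 5.26) = -6.402%, loss ≈ 21687 × 6.402/100 ≈ 1388.
Year 2001: gap = -2.2 × (6.3 - 5.26) = -2.288%, loss ≈ 21687 × 2.288/100 ≈ 496.
Year 2002: gap = -2.2 × (8.17 - 5.26) = -6.402%, loss ≈ 21687 × 6.402/100 ≈ 1388.
Year 2003: gap = -2.2 × (9.39 - 5.26) = -9.086%, loss ≈ 21687 × 9.086/100 ≈ 1970.
Total lost output = 1388 + 496 + 1388 + 1970 = 5242 billion.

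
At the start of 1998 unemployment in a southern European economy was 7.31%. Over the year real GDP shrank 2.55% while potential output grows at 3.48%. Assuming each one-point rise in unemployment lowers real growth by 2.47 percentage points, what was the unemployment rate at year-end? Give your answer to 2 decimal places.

9.75%

Growth-rate Okun's law: g_Y = g_Y* - β × Δu, so Δu = (g_Y* - g_Y)/β.
Δu = (3.48 + 2.55)/2.47 = 6.03/2.47 = 2.44 percentage points.
Year-end unemployment = 7.31 + 2.44 = 9.75%.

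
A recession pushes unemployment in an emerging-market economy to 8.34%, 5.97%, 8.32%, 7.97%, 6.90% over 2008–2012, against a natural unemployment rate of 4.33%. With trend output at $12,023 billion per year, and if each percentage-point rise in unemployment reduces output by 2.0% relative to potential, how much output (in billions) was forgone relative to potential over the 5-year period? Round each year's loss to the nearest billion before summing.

$3,810 billion

Year 2008: gap = -2.0 × (8.34 - 4.33) = -8.02%, loss ≈ 12023 × 8.02/100 ≈ 964.
Year 2009: gap = -2.0 × (5.97 - 4.33) = -3.28%, loss ≈ 12023 × 3.28/100 ≈ 394.
Year 2010: gap = -2.0 × (8.32 - 4.33) = -7.98%, loss ≈ 12023 × 7.98/100 ≈ 959.
Year 2011: gap = -2.0 × (7.97 - 4.33) = -7.28%, loss ≈ 12023 × 7.28/100 ≈ 875.
Year 2012: gap = -2.0 × (6.9 - 4.33) = -5.14%, loss ≈ 12023 × 5.14/100 ≈ 618.
Total lost output = 964 + 394 + 959 + 875 + 618 = 3810 billion.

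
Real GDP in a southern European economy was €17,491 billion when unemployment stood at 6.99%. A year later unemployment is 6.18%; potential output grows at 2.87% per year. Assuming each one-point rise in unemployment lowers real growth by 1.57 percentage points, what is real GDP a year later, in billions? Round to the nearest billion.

Δu = 6.18 - 6.99 = -0.81 points.
Okun's law (growth form): g_Y = g_Y* - β × Δu = 2.87 - 1.57 × (-0.81) = 2.87 + 1.2717 = 4.1417%.
Real GDP in the next year = 17491 × (1 + 4.1417/100) = 17491 × 1.041417 ≈ 18215 billion.

€18,215 billion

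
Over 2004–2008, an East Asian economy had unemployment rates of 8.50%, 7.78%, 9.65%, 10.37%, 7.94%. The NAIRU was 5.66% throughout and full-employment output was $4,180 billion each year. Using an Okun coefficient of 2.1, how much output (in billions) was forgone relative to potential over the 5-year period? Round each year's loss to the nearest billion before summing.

$1,398 billion

Year 2004: gap = -2.1 × (8.5 - 5.66) = -5.964%, loss ≈ 4180 × 5.964/100 ≈ 249.
Year 2005: gap = -2.1 × (7.78 - 5.66) = -4.452%, loss ≈ 4180 × 4.452/100 ≈ 186.
Year 2006: gap = -2.1 × (9.65 - 5.66) = -8.379%, loss ≈ 4180 × 8.379/100 ≈ 350.
Year 2007: gap = -2.1 × (10.37 - 5.66) = -9.891%, loss ≈ 4180 × 9.891/100 ≈ 413.
Year 2008: gap = -2.1 × (7.94 - 5.66) = -4.788%, loss ≈ 4180 × 4.788/100 ≈ 200.
Total lost output = 249 + 186 + 350 + 413 + 200 = 1398 billion.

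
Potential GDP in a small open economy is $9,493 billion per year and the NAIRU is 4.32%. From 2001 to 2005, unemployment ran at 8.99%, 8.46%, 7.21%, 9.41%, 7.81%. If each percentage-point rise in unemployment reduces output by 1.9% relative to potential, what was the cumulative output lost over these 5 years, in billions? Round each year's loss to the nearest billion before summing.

Year 2001: gap = -1.9 × (8.99 - 4.32) = -8.873%, loss ≈ 9493 × 8.873/100 ≈ 842.
Year 2002: gap = -1.9 × (8.46 - 4.32) = -7.866%, loss ≈ 9493 × 7.866/100 ≈ 747.
Year 2003: gap = -1.9 × (7.21 - 4.32) = -5.491%, loss ≈ 9493 × 5.491/100 ≈ 521.
Year 2004: gap = -1.9 × (9.41 - 4.32) = -9.671%, loss ≈ 9493 × 9.671/100 ≈ 918.
Year 2005: gap = -1.9 × (7.81 - 4.32) = -6.631%, loss ≈ 9493 × 6.631/100 ≈ 629.
Total lost output = 842 + 747 + 521 + 918 + 629 = 3657 billion.

$3,657 billion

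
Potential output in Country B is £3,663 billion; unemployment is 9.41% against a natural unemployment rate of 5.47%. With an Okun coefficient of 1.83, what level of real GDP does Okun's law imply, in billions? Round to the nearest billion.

Unemployment gap = 9.41 - 5.47 = 3.94 points, so the output gap is -1.83 × 3.94 = -7.2102%.
Actual GDP = 3663 × (1 - 7.2102/100) = 3663 × 0.927898 ≈ 3399 billion.

£3,399 billion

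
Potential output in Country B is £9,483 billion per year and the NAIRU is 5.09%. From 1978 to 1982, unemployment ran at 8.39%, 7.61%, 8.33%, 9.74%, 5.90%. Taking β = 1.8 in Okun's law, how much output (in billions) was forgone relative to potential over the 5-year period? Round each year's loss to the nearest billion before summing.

Year 1978: gap = -1.8 × (8.39 - 5.09) = -5.94%, loss ≈ 9483 × 5.94/100 ≈ 563.
Year 1979: gap = -1.8 × (7.61 - 5.09) = -4.536%, loss ≈ 9483 × 4.536/100 ≈ 430.
Year 1980: gap = -1.8 × (8.33 - 5.09) = -5.832%, loss ≈ 9483 × 5.832/100 ≈ 553.
Year 1981: gap = -1.8 × (9.74 - 5.09) = -8.37%, loss ≈ 9483 × 8.37/100 ≈ 794.
Year 1982: gap = -1.8 × (5.9 - 5.09) = -1.458%, loss ≈ 9483 × 1.458/100 ≈ 138.
Total lost output = 563 + 430 + 553 + 794 + 138 = 2478 billion.

£2,478 billion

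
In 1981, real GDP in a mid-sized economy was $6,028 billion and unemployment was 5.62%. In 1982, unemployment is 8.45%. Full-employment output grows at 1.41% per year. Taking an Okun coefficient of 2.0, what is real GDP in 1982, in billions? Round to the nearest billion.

Δu = 8.45 - 5.62 = 2.83 points.
Okun's law (growth form): g_Y = g_Y* - β × Δu = 1.41 - 2.0 × (2.83) = 1.41 - 5.66 = -4.25%.
Real GDP in the next year = 6028 × (1 - 4.25/100) = 6028 × 0.9575 ≈ 5772 billion.

$5,772 billion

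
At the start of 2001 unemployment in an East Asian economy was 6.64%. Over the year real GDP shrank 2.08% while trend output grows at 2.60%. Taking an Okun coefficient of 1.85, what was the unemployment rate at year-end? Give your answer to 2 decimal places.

9.17%

Growth-rate Okun's law: g_Y = g_Y* - β × Δu, so Δu = (g_Y* - g_Y)/β.
Δu = (2.6 + 2.08)/1.85 = 4.68/1.85 = 2.53 percentage points.
Year-end unemployment = 6.64 + 2.53 = 9.17%.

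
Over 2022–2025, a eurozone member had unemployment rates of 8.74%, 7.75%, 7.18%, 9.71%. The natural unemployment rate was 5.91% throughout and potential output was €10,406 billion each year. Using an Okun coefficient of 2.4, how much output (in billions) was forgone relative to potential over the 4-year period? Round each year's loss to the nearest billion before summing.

€2,433 billion

Year 2022: gap = -2.4 × (8.74 - 5.91) = -6.792%, loss ≈ 10406 × 6.792/100 ≈ 707.
Year 2023: gap = -2.4 × (7.75 - 5.91) = -4.416%, loss ≈ 10406 × 4.416/100 ≈ 460.
Year 2024: gap = -2.4 × (7.18 - 5.91) = -3.048%, loss ≈ 10406 × 3.048/100 ≈ 317.
Year 2025: gap = -2.4 × (9.71 - 5.91) = -9.12%, loss ≈ 10406 × 9.12/100 ≈ 949.
Total lost output = 707 + 460 + 317 + 949 = 2433 billion.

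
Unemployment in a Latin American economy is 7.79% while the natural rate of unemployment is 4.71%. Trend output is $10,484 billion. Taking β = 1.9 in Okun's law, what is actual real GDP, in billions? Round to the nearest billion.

$9,870 billion

Unemployment gap = 7.79 - 4.71 = 3.08 points, so the output gap is -1.9 × 3.08 = -5.852%.
Actual GDP = 10484 × (1 - 5.852/100) = 10484 × 0.94148 ≈ 9870 billion.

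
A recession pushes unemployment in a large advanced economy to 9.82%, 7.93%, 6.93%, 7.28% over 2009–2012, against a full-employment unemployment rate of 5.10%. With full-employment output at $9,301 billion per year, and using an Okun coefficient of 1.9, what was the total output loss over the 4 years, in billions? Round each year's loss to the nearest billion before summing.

Year 2009: gap = -1.9 × (9.82 - 5.1) = -8.968%, loss ≈ 9301 × 8.968/100 ≈ 834.
Year 2010: gap = -1.9 × (7.93 - 5.1) = -5.377%, loss ≈ 9301 × 5.377/100 ≈ 500.
Year 2011: gap = -1.9 × (6.93 - 5.1) = -3.477%, loss ≈ 9301 × 3.477/100 ≈ 323.
Year 2012: gap = -1.9 × (7.28 - 5.1) = -4.142%, loss ≈ 9301 × 4.142/100 ≈ 385.
Total lost output = 834 + 500 + 323 + 385 = 2042 billion.

$2,042 billion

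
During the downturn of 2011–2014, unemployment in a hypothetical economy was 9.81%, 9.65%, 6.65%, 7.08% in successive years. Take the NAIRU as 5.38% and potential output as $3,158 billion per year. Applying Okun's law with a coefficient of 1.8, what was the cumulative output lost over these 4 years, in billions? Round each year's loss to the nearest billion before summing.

$664 billion

Year 2011: gap = -1.8 × (9.81 - 5.38) = -7.974%, loss ≈ 3158 × 7.974/100 ≈ 252.
Year 2012: gap = -1.8 × (9.65 - 5.38) = -7.686%, loss ≈ 3158 × 7.686/100 ≈ 243.
Year 2013: gap = -1.8 × (6.65 - 5.38) = -2.286%, loss ≈ 3158 × 2.286/100 ≈ 72.
Year 2014: gap = -1.8 × (7.08 - 5.38) = -3.06%, loss ≈ 3158 × 3.06/100 ≈ 97.
Total lost output = 252 + 243 + 72 + 97 = 664 billion.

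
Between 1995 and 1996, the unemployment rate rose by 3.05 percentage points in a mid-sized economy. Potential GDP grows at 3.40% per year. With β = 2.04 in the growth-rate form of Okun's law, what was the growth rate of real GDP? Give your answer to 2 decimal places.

Growth-rate Okun's law: g_Y = g_Y* - β × Δu.
g_Y = 3.40 - 2.04 × (3.05) = 3.4 - 6.222 = -2.822%, i.e. -2.82% to 2 d.p.

-2.82%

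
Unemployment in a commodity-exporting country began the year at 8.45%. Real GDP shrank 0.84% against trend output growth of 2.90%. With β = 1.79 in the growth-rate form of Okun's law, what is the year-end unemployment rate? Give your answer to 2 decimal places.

Growth-rate Okun's law: g_Y = g_Y* - β × Δu, so Δu = (g_Y* - g_Y)/β.
Δu = (2.9 + 0.84)/1.79 = 3.74/1.79 = 2.09 percentage points.
Year-end unemployment = 8.45 + 2.09 = 10.54%.

10.54%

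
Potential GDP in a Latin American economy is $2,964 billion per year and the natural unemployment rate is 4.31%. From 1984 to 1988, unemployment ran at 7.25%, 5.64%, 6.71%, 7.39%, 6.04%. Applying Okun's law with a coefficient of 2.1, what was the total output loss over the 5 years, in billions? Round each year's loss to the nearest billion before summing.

$715 billion

Year 1984: gap = -2.1 × (7.25 - 4.31) = -6.174%, loss ≈ 2964 × 6.174/100 ≈ 183.
Year 1985: gap = -2.1 × (5.64 - 4.31) = -2.793%, loss ≈ 2964 × 2.793/100 ≈ 83.
Year 1986: gap = -2.1 × (6.71 - 4.31) = -5.04%, loss ≈ 2964 × 5.04/100 ≈ 149.
Year 1987: gap = -2.1 × (7.39 - 4.31) = -6.468%, loss ≈ 2964 × 6.468/100 ≈ 192.
Year 1988: gap = -2.1 × (6.04 - 4.31) = -3.633%, loss ≈ 2964 × 3.633/100 ≈ 108.
Total lost output = 183 + 83 + 149 + 192 + 108 = 715 billion.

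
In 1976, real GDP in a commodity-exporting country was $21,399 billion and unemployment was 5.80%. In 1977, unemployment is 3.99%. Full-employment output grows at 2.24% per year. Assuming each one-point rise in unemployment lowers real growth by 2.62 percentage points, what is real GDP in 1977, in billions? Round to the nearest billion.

$22,893 billion

Δu = 3.99 - 5.8 = -1.81 points.
Okun's law (growth form): g_Y = g_Y* - β × Δu = 2.24 - 2.62 × (-1.81) = 2.24 + 4.7422 = 6.9822%.
Real GDP in the next year = 21399 × (1 + 6.9822/100) = 21399 × 1.069822 ≈ 22893 billion.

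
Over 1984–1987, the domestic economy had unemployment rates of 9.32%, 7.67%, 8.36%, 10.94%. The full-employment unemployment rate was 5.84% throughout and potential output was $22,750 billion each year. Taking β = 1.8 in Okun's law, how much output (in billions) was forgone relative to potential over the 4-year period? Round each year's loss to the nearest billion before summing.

Year 1984: gap = -1.8 × (9.32 - 5.84) = -6.264%, loss ≈ 22750 × 6.264/100 ≈ 1425.
Year 1985: gap = -1.8 × (7.67 - 5.84) = -3.294%, loss ≈ 22750 × 3.294/100 ≈ 749.
Year 1986: gap = -1.8 × (8.36 - 5.84) = -4.536%, loss ≈ 22750 × 4.536/100 ≈ 1032.
Year 1987: gap = -1.8 × (10.94 - 5.84) = -9.18%, loss ≈ 22750 × 9.18/100 ≈ 2088.
Total lost output = 1425 + 749 + 1032 + 2088 = 5294 billion.

$5,294 billion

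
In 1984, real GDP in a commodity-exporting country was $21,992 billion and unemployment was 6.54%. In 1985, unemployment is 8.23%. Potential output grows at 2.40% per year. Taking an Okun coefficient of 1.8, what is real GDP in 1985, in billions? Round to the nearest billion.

Δu = 8.23 - 6.54 = 1.69 points.
Okun's law (growth form): g_Y = g_Y* - β × Δu = 2.40 - 1.8 × (1.69) = 2.4 - 3.042 = -0.642%.
Real GDP in the next year = 21992 × (1 - 0.642/100) = 21992 × 0.99358 ≈ 21851 billion.

$21,851 billion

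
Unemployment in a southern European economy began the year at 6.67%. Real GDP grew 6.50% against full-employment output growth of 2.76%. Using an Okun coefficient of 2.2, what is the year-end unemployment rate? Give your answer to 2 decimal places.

4.97%

Growth-rate Okun's law: g_Y = g_Y* - β × Δu, so Δu = (g_Y* - g_Y)/β.
Δu = (2.76 - 6.5)/2.2 = -3.74/2.2 = -1.70 percentage points.
Year-end unemployment = 6.67 - 1.7 = 4.97%.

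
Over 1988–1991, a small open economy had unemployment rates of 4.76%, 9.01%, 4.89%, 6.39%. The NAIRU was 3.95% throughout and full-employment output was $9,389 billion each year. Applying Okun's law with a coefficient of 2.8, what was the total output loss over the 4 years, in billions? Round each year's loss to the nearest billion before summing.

Year 1988: gap = -2.8 × (4.76 - 3.95) = -2.268%, loss ≈ 9389 × 2.268/100 ≈ 213.
Year 1989: gap = -2.8 × (9.01 - 3.95) = -14.168%, loss ≈ 9389 × 14.168/100 ≈ 1330.
Year 1990: gap = -2.8 × (4.89 - 3.95) = -2.632%, loss ≈ 9389 × 2.632/100 ≈ 247.
Year 1991: gap = -2.8 × (6.39 - 3.95) = -6.832%, loss ≈ 9389 × 6.832/100 ≈ 641.
Total lost output = 213 + 1330 + 247 + 641 = 2431 billion.

$2,431 billion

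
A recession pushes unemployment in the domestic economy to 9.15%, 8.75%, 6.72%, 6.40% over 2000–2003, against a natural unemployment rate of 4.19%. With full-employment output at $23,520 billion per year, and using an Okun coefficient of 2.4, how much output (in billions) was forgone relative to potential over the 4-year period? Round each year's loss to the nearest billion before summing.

Year 2000: gap = -2.4 × (9.15 - 4.19) = -11.904%, loss ≈ 23520 × 11.904/100 ≈ 2800.
Year 2001: gap = -2.4 × (8.75 - 4.19) = -10.944%, loss ≈ 23520 × 10.944/100 ≈ 2574.
Year 2002: gap = -2.4 × (6.72 - 4.19) = -6.072%, loss ≈ 23520 × 6.072/100 ≈ 1428.
Year 2003: gap = -2.4 × (6.4 - 4.19) = -5.304%, loss ≈ 23520 × 5.304/100 ≈ 1248.
Total lost output = 2800 + 2574 + 1428 + 1248 = 8050 billion.

$8,050 billion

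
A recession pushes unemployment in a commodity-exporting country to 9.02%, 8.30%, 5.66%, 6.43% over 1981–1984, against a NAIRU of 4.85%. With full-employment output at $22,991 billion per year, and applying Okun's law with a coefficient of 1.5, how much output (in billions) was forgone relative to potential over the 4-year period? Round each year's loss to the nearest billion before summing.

$3,452 billion

Year 1981: gap = -1.5 × (9.02 - 4.85) = -6.255%, loss ≈ 22991 × 6.255/100 ≈ 1438.
Year 1982: gap = -1.5 × (8.3 - 4.85) = -5.175%, loss ≈ 22991 × 5.175/100 ≈ 1190.
Year 1983: gap = -1.5 × (5.66 - 4.85) = -1.215%, loss ≈ 22991 × 1.215/100 ≈ 279.
Year 1984: gap = -1.5 × (6.43 - 4.85) = -2.37%, loss ≈ 22991 × 2.37/100 ≈ 545.
Total lost output = 1438 + 1190 + 279 + 545 = 3452 billion.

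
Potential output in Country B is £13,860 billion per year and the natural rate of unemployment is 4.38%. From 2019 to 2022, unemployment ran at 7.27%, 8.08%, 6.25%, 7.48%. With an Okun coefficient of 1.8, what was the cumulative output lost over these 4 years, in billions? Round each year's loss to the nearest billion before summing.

£2,884 billion

Year 2019: gap = -1.8 × (7.27 - 4.38) = -5.202%, loss ≈ 13860 × 5.202/100 ≈ 721.
Year 2020: gap = -1.8 × (8.08 - 4.38) = -6.66%, loss ≈ 13860 × 6.66/100 ≈ 923.
Year 2021: gap = -1.8 × (6.25 - 4.38) = -3.366%, loss ≈ 13860 × 3.366/100 ≈ 467.
Year 2022: gap = -1.8 × (7.48 - 4.38) = -5.58%, loss ≈ 13860 × 5.58/100 ≈ 773.
Total lost output = 721 + 923 + 467 + 773 = 2884 billion.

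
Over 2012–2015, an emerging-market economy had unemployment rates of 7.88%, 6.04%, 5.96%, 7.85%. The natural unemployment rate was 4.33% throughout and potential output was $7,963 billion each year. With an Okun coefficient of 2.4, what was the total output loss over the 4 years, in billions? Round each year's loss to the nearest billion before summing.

$1,990 billion

Year 2012: gap = -2.4 × (7.88 - 4.33) = -8.52%, loss ≈ 7963 × 8.52/100 ≈ 678.
Year 2013: gap = -2.4 × (6.04 - 4.33) = -4.104%, loss ≈ 7963 × 4.104/100 ≈ 327.
Year 2014: gap = -2.4 × (5.96 - 4.33) = -3.912%, loss ≈ 7963 × 3.912/100 ≈ 312.
Year 2015: gap = -2.4 × (7.85 - 4.33) = -8.448%, loss ≈ 7963 × 8.448/100 ≈ 673.
Total lost output = 678 + 327 + 312 + 673 = 1990 billion.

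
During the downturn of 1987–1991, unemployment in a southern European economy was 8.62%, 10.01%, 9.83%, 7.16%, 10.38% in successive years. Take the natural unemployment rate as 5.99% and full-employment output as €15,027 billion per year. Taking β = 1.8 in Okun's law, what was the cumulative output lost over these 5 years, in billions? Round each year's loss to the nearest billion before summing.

€4,340 billion

Year 1987: gap = -1.8 × (8.62 - 5.99) = -4.734%, loss ≈ 15027 × 4.734/100 ≈ 711.
Year 1988: gap = -1.8 × (10.01 - 5.99) = -7.236%, loss ≈ 15027 × 7.236/100 ≈ 1087.
Year 1989: gap = -1.8 × (9.83 - 5.99) = -6.912%, loss ≈ 15027 × 6.912/100 ≈ 1039.
Year 1990: gap = -1.8 × (7.16 - 5.99) = -2.106%, loss ≈ 15027 × 2.106/100 ≈ 316.
Year 1991: gap = -1.8 × (10.38 - 5.99) = -7.902%, loss ≈ 15027 × 7.902/100 ≈ 1187.
Total lost output = 711 + 1087 + 1039 + 316 + 1187 = 4340 billion.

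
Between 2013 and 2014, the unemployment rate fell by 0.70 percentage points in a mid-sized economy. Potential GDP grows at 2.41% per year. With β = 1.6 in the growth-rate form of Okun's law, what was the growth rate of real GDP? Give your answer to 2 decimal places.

3.53%

Growth-rate Okun's law: g_Y = g_Y* - β × Δu.
g_Y = 2.41 - 1.6 × (-0.70) = 2.41 + 1.12 = 3.53%, i.e. 3.53% to 2 d.p.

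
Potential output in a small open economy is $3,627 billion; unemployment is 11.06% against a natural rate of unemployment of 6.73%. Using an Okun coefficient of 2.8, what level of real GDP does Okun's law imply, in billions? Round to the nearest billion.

Unemployment gap = 11.06 - 6.73 = 4.33 points, so the output gap is -2.8 × 4.33 = -12.124%.
Actual GDP = 3627 × (1 - 12.124/100) = 3627 × 0.87876 ≈ 3187 billion.

$3,187 billion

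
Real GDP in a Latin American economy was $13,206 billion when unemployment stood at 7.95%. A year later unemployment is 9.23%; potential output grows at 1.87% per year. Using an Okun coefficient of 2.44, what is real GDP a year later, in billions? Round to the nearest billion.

$13,041 billion

Δu = 9.23 - 7.95 = 1.28 points.
Okun's law (growth form): g_Y = g_Y* - β × Δu = 1.87 - 2.44 × (1.28) = 1.87 - 3.1232 = -1.2532%.
Real GDP in the next year = 13206 × (1 - 1.2532/100) = 13206 × 0.987468 ≈ 13041 billion.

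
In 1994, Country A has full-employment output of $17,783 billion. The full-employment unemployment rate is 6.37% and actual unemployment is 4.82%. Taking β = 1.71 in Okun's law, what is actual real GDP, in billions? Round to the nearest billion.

$18,254 billion

Unemployment gap = 4.82 - 6.37 = -1.55 points, so the output gap is -1.71 × (-1.55) = 2.6505%.
Actual GDP = 17783 × (1 + 2.6505/100) = 17783 × 1.026505 ≈ 18254 billion.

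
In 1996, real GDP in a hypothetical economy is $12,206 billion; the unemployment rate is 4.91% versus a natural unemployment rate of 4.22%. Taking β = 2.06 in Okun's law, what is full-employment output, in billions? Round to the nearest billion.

$12,382 billion

Unemployment gap = 4.91 - 4.22 = 0.69 points, so output gap = -2.06 × 0.69 = -1.4214%.
Since Y = Y* × (1 + gap/100), Y* = 12206/0.985786 ≈ 12382 billion.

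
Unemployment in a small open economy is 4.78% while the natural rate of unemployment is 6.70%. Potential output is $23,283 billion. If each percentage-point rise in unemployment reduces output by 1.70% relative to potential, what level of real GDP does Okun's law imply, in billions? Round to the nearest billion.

Unemployment gap = 4.78 - 6.7 = -1.92 points, so the output gap is -1.7 × (-1.92) = 3.264%.
Actual GDP = 23283 × (1 + 3.264/100) = 23283 × 1.03264 ≈ 24043 billion.

$24,043 billion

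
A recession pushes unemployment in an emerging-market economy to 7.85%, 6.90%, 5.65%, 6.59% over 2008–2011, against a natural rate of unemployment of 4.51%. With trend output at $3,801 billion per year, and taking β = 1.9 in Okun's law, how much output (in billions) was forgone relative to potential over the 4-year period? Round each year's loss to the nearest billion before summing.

Year 2008: gap = -1.9 × (7.85 - 4.51) = -6.346%, loss ≈ 3801 × 6.346/100 ≈ 241.
Year 2009: gap = -1.9 × (6.9 - 4.51) = -4.541%, loss ≈ 3801 × 4.541/100 ≈ 173.
Year 2010: gap = -1.9 × (5.65 - 4.51) = -2.166%, loss ≈ 3801 × 2.166/100 ≈ 82.
Year 2011: gap = -1.9 × (6.59 - 4.51) = -3.952%, loss ≈ 3801 × 3.952/100 ≈ 150.
Total lost output = 241 + 173 + 82 + 150 = 646 billion.

$646 billion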